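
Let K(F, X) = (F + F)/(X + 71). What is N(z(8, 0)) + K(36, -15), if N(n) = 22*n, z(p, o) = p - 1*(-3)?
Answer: 1703/7 ≈ 243.29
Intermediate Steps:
K(F, X) = 2*F/(71 + X) (K(F, X) = (2*F)/(71 + X) = 2*F/(71 + X))
z(p, o) = 3 + p (z(p, o) = p + 3 = 3 + p)
N(z(8, 0)) + K(36, -15) = 22*(3 + 8) + 2*36/(71 - 15) = 22*11 + 2*36/56 = 242 + 2*36*(1/56) = 242 + 9/7 = 1703/7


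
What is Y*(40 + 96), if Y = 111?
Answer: 15096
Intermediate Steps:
Y*(40 + 96) = 111*(40 + 96) = 111*136 = 15096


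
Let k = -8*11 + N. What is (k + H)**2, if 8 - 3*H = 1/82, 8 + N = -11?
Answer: 658794889/60516 ≈ 10886.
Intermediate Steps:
N = -19 (N = -8 - 11 = -19)
H = 655/246 (H = 8/3 - 1/3/82 = 8/3 - 1/3*1/82 = 8/3 - 1/246 = 655/246 ≈ 2.6626)
k = -107 (k = -8*11 - 19 = -88 - 19 = -107)
(k + H)**2 = (-107 + 655/246)**2 = (-25667/246)**2 = 658794889/60516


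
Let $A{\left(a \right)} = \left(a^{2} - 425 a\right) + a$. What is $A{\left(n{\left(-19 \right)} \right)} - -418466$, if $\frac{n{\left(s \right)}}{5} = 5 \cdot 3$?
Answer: $392291$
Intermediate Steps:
$n{\left(s \right)} = 75$ ($n{\left(s \right)} = 5 \cdot 5 \cdot 3 = 5 \cdot 15 = 75$)
$A{\left(a \right)} = a^{2} - 424 a$
$A{\left(n{\left(-19 \right)} \right)} - -418466 = 75 \left(-424 + 75\right) - -418466 = 75 \left(-349\right) + 418466 = -26175 + 418466 = 392291$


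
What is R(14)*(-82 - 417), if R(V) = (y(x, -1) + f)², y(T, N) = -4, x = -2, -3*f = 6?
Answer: -17964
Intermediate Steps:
f = -2 (f = -⅓*6 = -2)
R(V) = 36 (R(V) = (-4 - 2)² = (-6)² = 36)
R(14)*(-82 - 417) = 36*(-82 - 417) = 36*(-499) = -17964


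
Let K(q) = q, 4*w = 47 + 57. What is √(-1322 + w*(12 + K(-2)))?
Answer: 3*I*√118 ≈ 32.588*I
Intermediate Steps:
w = 26 (w = (47 + 57)/4 = (¼)*104 = 26)
√(-1322 + w*(12 + K(-2))) = √(-1322 + 26*(12 - 2)) = √(-1322 + 26*10) = √(-1322 + 260) = √(-1062) = 3*I*√118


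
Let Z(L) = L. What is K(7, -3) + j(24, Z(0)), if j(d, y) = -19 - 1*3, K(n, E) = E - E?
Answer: -22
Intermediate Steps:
K(n, E) = 0
j(d, y) = -22 (j(d, y) = -19 - 3 = -22)
K(7, -3) + j(24, Z(0)) = 0 - 22 = -22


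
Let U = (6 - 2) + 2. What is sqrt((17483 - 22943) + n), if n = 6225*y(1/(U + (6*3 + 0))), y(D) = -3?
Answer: I*sqrt(24135) ≈ 155.35*I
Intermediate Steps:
U = 6 (U = 4 + 2 = 6)
n = -18675 (n = 6225*(-3) = -18675)
sqrt((17483 - 22943) + n) = sqrt((17483 - 22943) - 18675) = sqrt(-5460 - 18675) = sqrt(-24135) = I*sqrt(24135)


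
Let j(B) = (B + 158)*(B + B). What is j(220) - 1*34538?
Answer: 131782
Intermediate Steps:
j(B) = 2*B*(158 + B) (j(B) = (158 + B)*(2*B) = 2*B*(158 + B))
j(220) - 1*34538 = 2*220*(158 + 220) - 1*34538 = 2*220*378 - 34538 = 166320 - 34538 = 131782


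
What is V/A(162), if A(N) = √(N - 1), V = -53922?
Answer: -53922*√161/161 ≈ -4249.6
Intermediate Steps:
A(N) = √(-1 + N)
V/A(162) = -53922/√(-1 + 162) = -53922*√161/161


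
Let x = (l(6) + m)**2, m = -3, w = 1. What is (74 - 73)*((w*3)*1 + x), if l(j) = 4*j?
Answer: 444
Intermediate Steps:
x = 441 (x = (4*6 - 3)**2 = (24 - 3)**2 = 21**2 = 441)
(74 - 73)*((w*3)*1 + x) = (74 - 73)*((1*3)*1 + 441) = 1*(3*1 + 441) = 1*(3 + 441) = 1*444 = 444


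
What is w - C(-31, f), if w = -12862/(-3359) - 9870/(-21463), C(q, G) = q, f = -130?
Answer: 2544131163/72094217 ≈ 35.289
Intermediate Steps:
w = 309210436/72094217 (w = -12862*(-1/3359) - 9870*(-1/21463) = 12862/3359 + 9870/21463 = 309210436/72094217 ≈ 4.2890)
w - C(-31, f) = 309210436/72094217 - 1*(-31) = 309210436/72094217 + 31 = 2544131163/72094217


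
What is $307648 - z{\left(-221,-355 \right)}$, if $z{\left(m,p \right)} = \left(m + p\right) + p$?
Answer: $308579$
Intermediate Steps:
$z{\left(m,p \right)} = m + 2 p$
$307648 - z{\left(-221,-355 \right)} = 307648 - \left(-221 + 2 \left(-355\right)\right) = 307648 - \left(-221 - 710\right) = 307648 - -931 = 307648 + 931 = 308579$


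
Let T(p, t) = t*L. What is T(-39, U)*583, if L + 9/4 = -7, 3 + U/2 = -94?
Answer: 2092387/2 ≈ 1.0462e+6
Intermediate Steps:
U = -194 (U = -6 + 2*(-94) = -6 - 188 = -194)
L = -37/4 (L = -9/4 - 7 = -37/4 ≈ -9.2500)
T(p, t) = -37*t/4 (T(p, t) = t*(-37/4) = -37*t/4)
T(-39, U)*583 = -37/4*(-194)*583 = (3589/2)*583 = 2092387/2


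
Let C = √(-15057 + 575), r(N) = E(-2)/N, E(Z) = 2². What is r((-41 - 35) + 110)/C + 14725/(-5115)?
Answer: -95/33 - I*√14482/123097 ≈ -2.8788 - 0.00097761*I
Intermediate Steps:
E(Z) = 4
r(N) = 4/N
C = I*√14482 (C = √(-14482) = I*√14482 ≈ 120.34*I)
r((-41 - 35) + 110)/C + 14725/(-5115) = (4/((-41 - 35) + 110))/((I*√14482)) + 14725/(-5115) = (4/(-76 + 110))*(-I*√14482/14482) + 14725*(-1/5115) = (4/34)*(-I*√14482/14482) - 95/33 = (4*(1/34))*(-I*√14482/14482) - 95/33 = 2*(-I*√14482/14482)/17 - 95/33 = -I*√14482/123097 - 95/33 = -95/33 - I*√14482/123097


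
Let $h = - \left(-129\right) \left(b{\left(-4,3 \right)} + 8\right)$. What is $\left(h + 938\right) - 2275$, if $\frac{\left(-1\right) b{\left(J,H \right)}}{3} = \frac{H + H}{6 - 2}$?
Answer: $- \frac{1771}{2} \approx -885.5$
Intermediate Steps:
$b{\left(J,H \right)} = - \frac{3 H}{2}$ ($b{\left(J,H \right)} = - 3 \frac{H + H}{6 - 2} = - 3 \frac{2 H}{4} = - 3 \cdot 2 H \frac{1}{4} = - 3 \frac{H}{2} = - \frac{3 H}{2}$)
$h = \frac{903}{2}$ ($h = - \left(-129\right) \left(\left(- \frac{3}{2}\right) 3 + 8\right) = - \left(-129\right) \left(- \frac{9}{2} + 8\right) = - \frac{\left(-129\right) 7}{2} = \left(-1\right) \left(- \frac{903}{2}\right) = \frac{903}{2} \approx 451.5$)
$\left(h + 938\right) - 2275 = \left(\frac{903}{2} + 938\right) - 2275 = \frac{2779}{2} - 2275 = - \frac{1771}{2}$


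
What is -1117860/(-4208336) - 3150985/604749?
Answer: -3146094723455/636246746916 ≈ -4.9448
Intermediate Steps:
-1117860/(-4208336) - 3150985/604749 = -1117860*(-1/4208336) - 3150985*1/604749 = 279465/1052084 - 3150985/604749 = -3146094723455/636246746916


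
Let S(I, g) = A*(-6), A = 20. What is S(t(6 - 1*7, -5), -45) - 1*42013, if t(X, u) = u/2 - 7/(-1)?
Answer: -42133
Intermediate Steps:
t(X, u) = 7 + u/2 (t(X, u) = u*(1/2) - 7*(-1) = u/2 + 7 = 7 + u/2)
S(I, g) = -120 (S(I, g) = 20*(-6) = -120)
S(t(6 - 1*7, -5), -45) - 1*42013 = -120 - 1*42013 = -120 - 42013 = -42133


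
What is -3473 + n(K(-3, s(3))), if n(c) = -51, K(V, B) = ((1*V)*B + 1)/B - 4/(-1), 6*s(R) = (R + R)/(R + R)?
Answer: -3524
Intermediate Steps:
s(R) = ⅙ (s(R) = ((R + R)/(R + R))/6 = ((2*R)/((2*R)))/6 = ((2*R)*(1/(2*R)))/6 = (⅙)*1 = ⅙)
K(V, B) = 4 + (1 + B*V)/B (K(V, B) = (V*B + 1)/B - 4*(-1) = (B*V + 1)/B + 4 = (1 + B*V)/B + 4 = 4 + (1 + B*V)/B)
-3473 + n(K(-3, s(3))) = -3473 - 51 = -3524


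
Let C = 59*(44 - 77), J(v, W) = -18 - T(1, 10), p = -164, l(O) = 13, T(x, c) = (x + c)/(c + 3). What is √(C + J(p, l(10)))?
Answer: 2*I*√83057/13 ≈ 44.338*I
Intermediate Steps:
T(x, c) = (c + x)/(3 + c)
J(v, W) = -245/13 (J(v, W) = -18 - (10 + 1)/(3 + 10) = -18 - 11/13 = -245/13)
C = -1947 (C = 59*(-33) = -1947)
√(C + J(p, l(10))) = √(-1947 - 245/13) = √(-25556/13) = 2*I*√83057/13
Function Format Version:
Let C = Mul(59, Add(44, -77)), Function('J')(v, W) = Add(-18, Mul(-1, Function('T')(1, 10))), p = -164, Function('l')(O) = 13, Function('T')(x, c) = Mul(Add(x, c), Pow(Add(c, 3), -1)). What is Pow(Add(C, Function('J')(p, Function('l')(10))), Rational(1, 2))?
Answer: Mul(Rational(2, 13), I, Pow(83057, Rational(1, 2))) ≈ Mul(44.338, I)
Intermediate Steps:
Function('T')(x, c) = Mul(Pow(Add(3, c), -1), Add(c, x)) (Function('T')(x, c) = Mul(Add(c, x), Pow(Add(3, c), -1)) = Mul(Pow(Add(3, c), -1), Add(c, x)))
Function('J')(v, W) = Rational(-245, 13) (Function('J')(v, W) = Add(-18, Mul(-1, Mul(Pow(Add(3, 10), -1), Add(10, 1)))) = Add(-18, Mul(-1, Mul(Pow(13, -1), 11))) = Add(-18, Mul(-1, Mul(Rational(1, 13), 11))) = Add(-18, Mul(-1, Rational(11, 13))) = Add(-18, Rational(-11, 13)) = Rational(-245, 13))
C = -1947 (C = Mul(59, -33) = -1947)
Pow(Add(C, Function('J')(p, Function('l')(10))), Rational(1, 2)) = Pow(Add(-1947, Rational(-245, 13)), Rational(1, 2)) = Pow(Rational(-25556, 13), Rational(1, 2)) = Mul(Rational(2, 13), I, Pow(83057, Rational(1, 2)))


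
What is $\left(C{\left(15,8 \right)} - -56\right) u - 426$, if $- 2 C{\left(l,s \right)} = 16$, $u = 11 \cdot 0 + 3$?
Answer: $-282$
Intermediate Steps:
$u = 3$ ($u = 0 + 3 = 3$)
$C{\left(l,s \right)} = -8$ ($C{\left(l,s \right)} = \left(- \frac{1}{2}\right) 16 = -8$)
$\left(C{\left(15,8 \right)} - -56\right) u - 426 = \left(-8 - -56\right) 3 - 426 = \left(-8 + 56\right) 3 - 426 = 48 \cdot 3 - 426 = 144 - 426 = -282$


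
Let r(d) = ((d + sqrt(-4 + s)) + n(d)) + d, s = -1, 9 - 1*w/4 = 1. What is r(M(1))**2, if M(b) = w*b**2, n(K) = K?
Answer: (96 + I*sqrt(5))**2 ≈ 9211.0 + 429.33*I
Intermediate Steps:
w = 32 (w = 36 - 4*1 = 36 - 4 = 32)
M(b) = 32*b**2
r(d) = 3*d + I*sqrt(5) (r(d) = ((d + sqrt(-4 - 1)) + d) + d = ((d + sqrt(-5)) + d) + d = ((d + I*sqrt(5)) + d) + d = (2*d + I*sqrt(5)) + d = 3*d + I*sqrt(5))
r(M(1))**2 = (3*(32*1**2) + I*sqrt(5))**2 = (3*(32*1) + I*sqrt(5))**2 = (3*32 + I*sqrt(5))**2 = (96 + I*sqrt(5))**2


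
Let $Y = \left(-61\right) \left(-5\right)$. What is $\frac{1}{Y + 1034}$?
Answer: $\frac{1}{1339} \approx 0.00074683$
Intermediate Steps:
$Y = 305$
$\frac{1}{Y + 1034} = \frac{1}{305 + 1034} = \frac{1}{1339}$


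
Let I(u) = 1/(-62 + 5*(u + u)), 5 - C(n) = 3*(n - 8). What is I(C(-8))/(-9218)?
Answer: -1/4314024 ≈ -2.3180e-7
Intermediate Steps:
C(n) = 29 - 3*n (C(n) = 5 - 3*(n - 8) = 5 - 3*(-8 + n) = 5 - (-24 + 3*n) = 5 + (24 - 3*n) = 29 - 3*n)
I(u) = 1/(-62 + 10*u) (I(u) = 1/(-62 + 5*(2*u)) = 1/(-62 + 10*u))
I(C(-8))/(-9218) = (1/(2*(-31 + 5*(29 - 3*(-8)))))/(-9218) = (1/(2*(-31 + 5*(29 + 24))))*(-1/9218) = (1/(2*(-31 + 5*53)))*(-1/9218) = (1/(2*(-31 + 265)))*(-1/9218) = ((½)/234)*(-1/9218) = ((½)*(1/234))*(-1/9218) = (1/468)*(-1/9218) = -1/4314024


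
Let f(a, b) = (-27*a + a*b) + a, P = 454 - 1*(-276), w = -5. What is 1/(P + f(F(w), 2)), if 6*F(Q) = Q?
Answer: 1/750 ≈ 0.0013333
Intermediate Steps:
F(Q) = Q/6
P = 730 (P = 454 + 276 = 730)
f(a, b) = -26*a + a*b
1/(P + f(F(w), 2)) = 1/(730 + ((⅙)*(-5))*(-26 + 2)) = 1/(730 - ⅚*(-24)) = 1/(730 + 20) = 1/750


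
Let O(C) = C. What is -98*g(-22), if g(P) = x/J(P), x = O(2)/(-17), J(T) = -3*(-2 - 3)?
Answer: 196/255 ≈ 0.76863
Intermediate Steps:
J(T) = 15 (J(T) = -3*(-5) = 15)
x = -2/17 (x = 2/(-17) = 2*(-1/17) = -2/17 ≈ -0.11765)
g(P) = -2/255 (g(P) = -2/17/15 = -2/17*1/15 = -2/255)
-98*g(-22) = -98*(-2/255) = 196/255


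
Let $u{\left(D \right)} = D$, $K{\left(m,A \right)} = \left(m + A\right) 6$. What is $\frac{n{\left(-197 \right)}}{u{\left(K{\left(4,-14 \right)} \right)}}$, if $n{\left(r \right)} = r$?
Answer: $\frac{197}{60} \approx 3.2833$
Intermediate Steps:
$K{\left(m,A \right)} = 6 A + 6 m$ ($K{\left(m,A \right)} = \left(A + m\right) 6 = 6 A + 6 m$)
$\frac{n{\left(-197 \right)}}{u{\left(K{\left(4,-14 \right)} \right)}} = - \frac{197}{6 \left(-14\right) + 6 \cdot 4} = - \frac{197}{-84 + 24} = - \frac{197}{-60} = \left(-197\right) \left(- \frac{1}{60}\right) = \frac{197}{60}$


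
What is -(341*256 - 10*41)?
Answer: -86886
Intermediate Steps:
-(341*256 - 10*41) = -(87296 - 410) = -1*86886 = -86886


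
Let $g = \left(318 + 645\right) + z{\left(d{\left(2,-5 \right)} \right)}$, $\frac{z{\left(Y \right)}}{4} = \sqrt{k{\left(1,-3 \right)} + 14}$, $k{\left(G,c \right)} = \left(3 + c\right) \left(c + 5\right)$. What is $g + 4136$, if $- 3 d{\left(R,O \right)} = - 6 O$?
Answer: $5099 + 4 \sqrt{14} \approx 5114.0$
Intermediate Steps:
$k{\left(G,c \right)} = \left(3 + c\right) \left(5 + c\right)$
$d{\left(R,O \right)} = 2 O$ ($d{\left(R,O \right)} = - \frac{\left(-6\right) O}{3} = 2 O$)
$z{\left(Y \right)} = 4 \sqrt{14}$ ($z{\left(Y \right)} = 4 \sqrt{\left(15 + \left(-3\right)^{2} + 8 \left(-3\right)\right) + 14} = 4 \sqrt{\left(15 + 9 - 24\right) + 14} = 4 \sqrt{0 + 14} = 4 \sqrt{14}$)
$g = 963 + 4 \sqrt{14}$ ($g = \left(318 + 645\right) + 4 \sqrt{14} = 963 + 4 \sqrt{14} \approx 977.97$)
$g + 4136 = \left(963 + 4 \sqrt{14}\right) + 4136 = 5099 + 4 \sqrt{14}$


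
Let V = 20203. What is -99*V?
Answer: -2000097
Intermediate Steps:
-99*V = -99*20203 = -2000097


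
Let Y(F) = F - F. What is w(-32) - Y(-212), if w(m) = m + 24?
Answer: -8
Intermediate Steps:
w(m) = 24 + m
Y(F) = 0
w(-32) - Y(-212) = (24 - 32) - 1*0 = -8 + 0 = -8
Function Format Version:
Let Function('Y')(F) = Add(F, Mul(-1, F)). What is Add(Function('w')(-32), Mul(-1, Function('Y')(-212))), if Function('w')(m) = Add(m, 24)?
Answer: -8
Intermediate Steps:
Function('w')(m) = Add(24, m)
Function('Y')(F) = 0
Add(Function('w')(-32), Mul(-1, Function('Y')(-212))) = Add(Add(24, -32), Mul(-1, 0)) = Add(-8, 0) = -8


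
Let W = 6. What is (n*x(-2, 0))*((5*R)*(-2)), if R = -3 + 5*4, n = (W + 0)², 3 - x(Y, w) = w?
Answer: -18360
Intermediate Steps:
x(Y, w) = 3 - w
n = 36 (n = (6 + 0)² = 6² = 36)
R = 17 (R = -3 + 20 = 17)
(n*x(-2, 0))*((5*R)*(-2)) = (36*(3 - 1*0))*((5*17)*(-2)) = (36*(3 + 0))*(85*(-2)) = (36*3)*(-170) = 108*(-170) = -18360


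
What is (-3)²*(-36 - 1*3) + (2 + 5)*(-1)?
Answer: -358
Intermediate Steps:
(-3)²*(-36 - 1*3) + (2 + 5)*(-1) = 9*(-36 - 3) + 7*(-1) = 9*(-39) - 7 = -351 - 7 = -358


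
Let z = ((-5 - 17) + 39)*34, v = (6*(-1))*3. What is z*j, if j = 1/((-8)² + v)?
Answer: 289/23 ≈ 12.565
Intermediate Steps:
v = -18 (v = -6*3 = -18)
z = 578 (z = (-22 + 39)*34 = 17*34 = 578)
j = 1/46 (j = 1/((-8)² - 18) = 1/(64 - 18) = 1/46 ≈ 0.021739)
z*j = 578*(1/46) = 289/23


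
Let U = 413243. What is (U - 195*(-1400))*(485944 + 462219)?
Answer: 650670221609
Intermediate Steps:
(U - 195*(-1400))*(485944 + 462219) = (413243 - 195*(-1400))*(485944 + 462219) = (413243 + 273000)*948163 = 686243*948163 = 650670221609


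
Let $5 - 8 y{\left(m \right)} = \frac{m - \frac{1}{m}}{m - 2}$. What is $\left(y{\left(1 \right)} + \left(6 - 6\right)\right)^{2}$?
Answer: $\frac{25}{64} \approx 0.39063$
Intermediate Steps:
$y{\left(m \right)} = \frac{5}{8} - \frac{m - \frac{1}{m}}{8 \left(-2 + m\right)}$ ($y{\left(m \right)} = \frac{5}{8} - \frac{\left(m - \frac{1}{m}\right) \frac{1}{m - 2}}{8} = \frac{5}{8} - \frac{\left(m - \frac{1}{m}\right) \frac{1}{-2 + m}}{8} = \frac{5}{8} - \frac{\frac{1}{-2 + m} \left(m - \frac{1}{m}\right)}{8} = \frac{5}{8} - \frac{m - \frac{1}{m}}{8 \left(-2 + m\right)}$)
$\left(y{\left(1 \right)} + \left(6 - 6\right)\right)^{2} = \left(\frac{1 - 10 + 4 \cdot 1^{2}}{8 \cdot 1 \left(-2 + 1\right)} + \left(6 - 6\right)\right)^{2} = \left(\frac{1}{8} \cdot 1 \frac{1}{-1} \left(1 - 10 + 4 \cdot 1\right) + \left(6 - 6\right)\right)^{2} = \left(\frac{1}{8} \cdot 1 \left(-1\right) \left(1 - 10 + 4\right) + 0\right)^{2} = \left(\frac{1}{8} \cdot 1 \left(-1\right) \left(-5\right) + 0\right)^{2} = \left(\frac{5}{8} + 0\right)^{2} = \left(\frac{5}{8}\right)^{2} = \frac{25}{64}$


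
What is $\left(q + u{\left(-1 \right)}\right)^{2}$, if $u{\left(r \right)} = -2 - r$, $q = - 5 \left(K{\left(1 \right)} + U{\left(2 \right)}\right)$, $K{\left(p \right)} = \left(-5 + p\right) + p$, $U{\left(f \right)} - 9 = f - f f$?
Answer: $441$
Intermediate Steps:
$U{\left(f \right)} = 9 + f - f^{2}$ ($U{\left(f \right)} = 9 + \left(f - f f\right) = 9 - \left(f^{2} - f\right) = 9 + f - f^{2}$)
$K{\left(p \right)} = -5 + 2 p$
$q = -20$ ($q = - 5 \left(\left(-5 + 2 \cdot 1\right) + \left(9 + 2 - 2^{2}\right)\right) = - 5 \left(\left(-5 + 2\right) + \left(9 + 2 - 4\right)\right) = - 5 \left(-3 + \left(9 + 2 - 4\right)\right) = - 5 \left(-3 + 7\right) = \left(-5\right) 4 = -20$)
$\left(q + u{\left(-1 \right)}\right)^{2} = \left(-20 - 1\right)^{2} = \left(-21\right)^{2} = 441$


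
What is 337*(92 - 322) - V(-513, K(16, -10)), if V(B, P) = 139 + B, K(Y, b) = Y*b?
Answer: -77136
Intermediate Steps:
337*(92 - 322) - V(-513, K(16, -10)) = 337*(92 - 322) - (139 - 513) = 337*(-230) - 1*(-374) = -77510 + 374 = -77136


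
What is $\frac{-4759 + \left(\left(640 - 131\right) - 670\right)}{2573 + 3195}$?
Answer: $- \frac{615}{721} \approx -0.85298$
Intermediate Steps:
$\frac{-4759 + \left(\left(640 - 131\right) - 670\right)}{2573 + 3195} = \frac{-4759 + \left(509 - 670\right)}{5768} = \left(-4759 - 161\right) \frac{1}{5768} = \left(-4920\right) \frac{1}{5768} = - \frac{615}{721}$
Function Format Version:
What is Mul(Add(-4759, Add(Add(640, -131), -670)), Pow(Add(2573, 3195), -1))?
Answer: Rational(-615, 721) ≈ -0.85298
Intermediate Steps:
Mul(Add(-4759, Add(Add(640, -131), -670)), Pow(Add(2573, 3195), -1)) = Mul(Add(-4759, Add(509, -670)), Pow(5768, -1)) = Mul(Add(-4759, -161), Rational(1, 5768)) = Mul(-4920, Rational(1, 5768)) = Rational(-615, 721)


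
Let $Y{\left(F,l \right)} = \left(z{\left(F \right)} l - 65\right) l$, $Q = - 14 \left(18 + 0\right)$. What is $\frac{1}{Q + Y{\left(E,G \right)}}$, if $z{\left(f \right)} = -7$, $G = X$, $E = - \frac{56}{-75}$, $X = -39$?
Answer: $- \frac{1}{8364} \approx -0.00011956$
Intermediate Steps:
$E = \frac{56}{75}$ ($E = \left(-56\right) \left(- \frac{1}{75}\right) = \frac{56}{75} \approx 0.74667$)
$G = -39$
$Q = -252$ ($Q = \left(-14\right) 18 = -252$)
$Y{\left(F,l \right)} = l \left(-65 - 7 l\right)$ ($Y{\left(F,l \right)} = \left(- 7 l - 65\right) l = \left(-65 - 7 l\right) l = l \left(-65 - 7 l\right)$)
$\frac{1}{Q + Y{\left(E,G \right)}} = \frac{1}{-252 - 39 \left(-65 - -273\right)} = \frac{1}{-252 - 39 \left(-65 + 273\right)} = \frac{1}{-252 - 8112} = \frac{1}{-8364} = - \frac{1}{8364}$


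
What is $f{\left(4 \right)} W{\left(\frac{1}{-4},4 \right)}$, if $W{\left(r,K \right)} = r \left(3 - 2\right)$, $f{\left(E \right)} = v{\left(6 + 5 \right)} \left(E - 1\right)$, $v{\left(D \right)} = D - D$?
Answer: $0$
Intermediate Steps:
$v{\left(D \right)} = 0$
$f{\left(E \right)} = 0$ ($f{\left(E \right)} = 0 \left(E - 1\right) = 0 \left(-1 + E\right) = 0$)
$W{\left(r,K \right)} = r$ ($W{\left(r,K \right)} = r 1 = r$)
$f{\left(4 \right)} W{\left(\frac{1}{-4},4 \right)} = \frac{0}{-4} = 0 \left(- \frac{1}{4}\right) = 0$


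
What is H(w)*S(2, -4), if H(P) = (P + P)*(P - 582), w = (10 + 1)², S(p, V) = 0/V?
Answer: 0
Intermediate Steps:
S(p, V) = 0
w = 121 (w = 11² = 121)
H(P) = 2*P*(-582 + P) (H(P) = (2*P)*(-582 + P) = 2*P*(-582 + P))
H(w)*S(2, -4) = (2*121*(-582 + 121))*0 = (2*121*(-461))*0 = -111562*0 = 0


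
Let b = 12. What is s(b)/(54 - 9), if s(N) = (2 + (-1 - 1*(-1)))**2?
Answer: 4/45 ≈ 0.088889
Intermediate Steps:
s(N) = 4 (s(N) = (2 + (-1 + 1))**2 = (2 + 0)**2 = 2**2 = 4)
s(b)/(54 - 9) = 4/(54 - 9) = 4/45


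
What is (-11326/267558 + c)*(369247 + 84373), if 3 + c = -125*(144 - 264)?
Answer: 910087826360000/133779 ≈ 6.8029e+9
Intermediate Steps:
c = 14997 (c = -3 - 125*(144 - 264) = -3 - 125*(-120) = -3 + 15000 = 14997)
(-11326/267558 + c)*(369247 + 84373) = (-11326/267558 + 14997)*(369247 + 84373) = (-11326*1/267558 + 14997)*453620 = (-5663/133779 + 14997)*453620 = (2006278000/133779)*453620 = 910087826360000/133779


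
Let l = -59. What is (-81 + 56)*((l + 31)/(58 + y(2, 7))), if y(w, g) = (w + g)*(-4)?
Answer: 350/11 ≈ 31.818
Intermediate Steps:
y(w, g) = -4*g - 4*w (y(w, g) = (g + w)*(-4) = -4*g - 4*w)
(-81 + 56)*((l + 31)/(58 + y(2, 7))) = (-81 + 56)*((-59 + 31)/(58 + (-4*7 - 4*2))) = -(-700)/(58 + (-28 - 8)) = -(-700)/(58 - 36) = -(-700)/22 = -25*(-14/11) = 350/11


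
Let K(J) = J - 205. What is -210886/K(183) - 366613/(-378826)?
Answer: 39948582661/4167086 ≈ 9586.7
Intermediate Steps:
K(J) = -205 + J
-210886/K(183) - 366613/(-378826) = -210886/(-205 + 183) - 366613/(-378826) = -210886/(-22) - 366613*(-1/378826) = -210886*(-1/22) + 366613/378826 = 105443/11 + 366613/378826 = 39948582661/4167086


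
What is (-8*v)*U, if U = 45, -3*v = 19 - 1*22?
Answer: -360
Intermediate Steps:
v = 1 (v = -(19 - 1*22)/3 = -(19 - 22)/3 = -1/3*(-3) = 1)
(-8*v)*U = -8*1*45 = -8*45 = -360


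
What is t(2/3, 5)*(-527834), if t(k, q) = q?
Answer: -2639170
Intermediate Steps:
t(2/3, 5)*(-527834) = 5*(-527834) = -2639170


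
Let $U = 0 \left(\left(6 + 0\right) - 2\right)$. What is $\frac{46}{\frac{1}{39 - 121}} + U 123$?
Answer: $-3772$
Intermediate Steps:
$U = 0$ ($U = 0 \left(6 - 2\right) = 0 \cdot 4 = 0$)
$\frac{46}{\frac{1}{39 - 121}} + U 123 = \frac{46}{\frac{1}{39 - 121}} + 0 \cdot 123 = \frac{46}{\frac{1}{-82}} + 0 = \frac{46}{- \frac{1}{82}} + 0 = 46 \left(-82\right) + 0 = -3772 + 0 = -3772$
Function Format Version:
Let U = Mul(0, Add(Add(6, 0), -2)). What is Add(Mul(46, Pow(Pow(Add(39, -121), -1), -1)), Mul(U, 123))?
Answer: -3772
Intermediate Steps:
U = 0 (U = Mul(0, Add(6, -2)) = Mul(0, 4) = 0)
Add(Mul(46, Pow(Pow(Add(39, -121), -1), -1)), Mul(U, 123)) = Add(Mul(46, Pow(Pow(Add(39, -121), -1), -1)), Mul(0, 123)) = Add(Mul(46, Pow(Pow(-82, -1), -1)), 0) = Add(Mul(46, Pow(Rational(-1, 82), -1)), 0) = Add(Mul(46, -82), 0) = Add(-3772, 0) = -3772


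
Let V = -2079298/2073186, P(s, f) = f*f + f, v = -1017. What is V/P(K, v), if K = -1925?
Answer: -1039649/1071082522296 ≈ -9.7065e-7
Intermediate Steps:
P(s, f) = f + f² (P(s, f) = f² + f = f + f²)
V = -1039649/1036593 (V = -2079298*1/2073186 = -1039649/1036593 ≈ -1.0029)
V/P(K, v) = -1039649*(-1/(1017*(1 - 1017)))/1036593 = -1039649/(1036593*((-1017*(-1016)))) = -1039649/1036593/1033272 = -1039649/1036593*1/1033272 = -1039649/1071082522296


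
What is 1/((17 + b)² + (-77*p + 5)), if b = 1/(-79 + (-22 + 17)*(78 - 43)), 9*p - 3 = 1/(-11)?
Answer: 580644/156180037 ≈ 0.0037178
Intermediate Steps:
p = 32/99 (p = ⅓ + (⅑)/(-11) = ⅓ + (⅑)*(-1/11) = ⅓ - 1/99 = 32/99 ≈ 0.32323)
b = -1/254 (b = 1/(-79 - 5*35) = 1/(-79 - 175) = 1/(-254) = -1/254 ≈ -0.0039370)
1/((17 + b)² + (-77*p + 5)) = 1/((17 - 1/254)² + (-77*32/99 + 5)) = 1/((4317/254)² + (-224/9 + 5)) = 1/(18636489/64516 - 179/9) = 1/(156180037/580644) = 580644/156180037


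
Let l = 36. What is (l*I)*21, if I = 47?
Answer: 35532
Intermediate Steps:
(l*I)*21 = (36*47)*21 = 1692*21 = 35532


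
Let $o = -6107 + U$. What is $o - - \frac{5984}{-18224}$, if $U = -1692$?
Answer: $- \frac{522555}{67} \approx -7799.3$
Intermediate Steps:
$o = -7799$ ($o = -6107 - 1692 = -7799$)
$o - - \frac{5984}{-18224} = -7799 - - \frac{5984}{-18224} = -7799 - \left(-5984\right) \left(- \frac{1}{18224}\right) = -7799 - \frac{22}{67} = - \frac{522555}{67}$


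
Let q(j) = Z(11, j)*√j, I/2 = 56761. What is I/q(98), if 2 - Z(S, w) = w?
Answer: -56761*√2/672 ≈ -119.45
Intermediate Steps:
I = 113522 (I = 2*56761 = 113522)
Z(S, w) = 2 - w
q(j) = √j*(2 - j) (q(j) = (2 - j)*√j = √j*(2 - j))
I/q(98) = 113522/((√98*(2 - 1*98))) = 113522/(((7*√2)*(2 - 98))) = 113522/(((7*√2)*(-96))) = 113522/((-672*√2)) = 113522*(-√2/1344) = -56761*√2/672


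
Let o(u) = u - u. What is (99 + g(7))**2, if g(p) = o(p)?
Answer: 9801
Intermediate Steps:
o(u) = 0
g(p) = 0
(99 + g(7))**2 = (99 + 0)**2 = 99**2 = 9801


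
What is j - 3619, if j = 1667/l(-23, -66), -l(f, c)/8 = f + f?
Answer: -1330125/368 ≈ -3614.5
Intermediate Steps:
l(f, c) = -16*f (l(f, c) = -8*(f + f) = -16*f)
j = 1667/368 (j = 1667/((-16*(-23))) = 1667/368 ≈ 4.5299)
j - 3619 = 1667/368 - 3619 = -1330125/368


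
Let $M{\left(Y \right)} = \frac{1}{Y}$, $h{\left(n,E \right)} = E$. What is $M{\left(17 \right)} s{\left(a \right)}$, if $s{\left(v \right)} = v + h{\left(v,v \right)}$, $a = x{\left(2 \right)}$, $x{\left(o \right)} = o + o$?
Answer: $\frac{8}{17} \approx 0.47059$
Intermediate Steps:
$x{\left(o \right)} = 2 o$
$a = 4$ ($a = 2 \cdot 2 = 4$)
$s{\left(v \right)} = 2 v$ ($s{\left(v \right)} = v + v = 2 v$)
$M{\left(17 \right)} s{\left(a \right)} = \frac{2 \cdot 4}{17} = \frac{1}{17} \cdot 8 = \frac{8}{17}$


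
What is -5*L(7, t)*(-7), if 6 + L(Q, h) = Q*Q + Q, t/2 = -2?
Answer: 1750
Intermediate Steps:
t = -4 (t = 2*(-2) = -4)
L(Q, h) = -6 + Q + Q² (L(Q, h) = -6 + (Q*Q + Q) = -6 + (Q² + Q) = -6 + (Q + Q²) = -6 + Q + Q²)
-5*L(7, t)*(-7) = -5*(-6 + 7 + 7²)*(-7) = -5*(-6 + 7 + 49)*(-7) = -5*50*(-7) = -250*(-7) = 1750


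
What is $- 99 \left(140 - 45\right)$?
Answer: $-9405$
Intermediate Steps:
$- 99 \left(140 - 45\right) = \left(-99\right) 95 = -9405$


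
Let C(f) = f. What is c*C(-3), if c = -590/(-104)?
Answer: -885/52 ≈ -17.019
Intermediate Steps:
c = 295/52 (c = -590*(-1/104) = 295/52 ≈ 5.6731)
c*C(-3) = (295/52)*(-3) = -885/52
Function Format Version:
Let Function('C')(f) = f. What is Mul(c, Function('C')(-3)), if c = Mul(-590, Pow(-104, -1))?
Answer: Rational(-885, 52) ≈ -17.019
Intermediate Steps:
c = Rational(295, 52) (c = Mul(-590, Rational(-1, 104)) = Rational(295, 52) ≈ 5.6731)
Mul(c, Function('C')(-3)) = Mul(Rational(295, 52), -3) = Rational(-885, 52)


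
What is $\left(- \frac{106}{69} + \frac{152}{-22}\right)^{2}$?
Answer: $\frac{41088100}{576081} \approx 71.323$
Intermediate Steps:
$\left(- \frac{106}{69} + \frac{152}{-22}\right)^{2} = \left(\left(-106\right) \frac{1}{69} + 152 \left(- \frac{1}{22}\right)\right)^{2} = \left(- \frac{106}{69} - \frac{76}{11}\right)^{2} = \left(- \frac{6410}{759}\right)^{2} = \frac{41088100}{576081}$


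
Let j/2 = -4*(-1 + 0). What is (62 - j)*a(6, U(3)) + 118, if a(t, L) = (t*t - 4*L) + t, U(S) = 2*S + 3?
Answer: 442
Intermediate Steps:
U(S) = 3 + 2*S
j = 8 (j = 2*(-4*(-1 + 0)) = 2*(-4*(-1)) = 2*4 = 8)
a(t, L) = t + t² - 4*L (a(t, L) = (t² - 4*L) + t = t + t² - 4*L)
(62 - j)*a(6, U(3)) + 118 = (62 - 1*8)*(6 + 6² - 4*(3 + 2*3)) + 118 = (62 - 8)*(6 + 36 - 4*(3 + 6)) + 118 = 54*(6 + 36 - 4*9) + 118 = 54*(6 + 36 - 36) + 118 = 54*6 + 118 = 324 + 118 = 442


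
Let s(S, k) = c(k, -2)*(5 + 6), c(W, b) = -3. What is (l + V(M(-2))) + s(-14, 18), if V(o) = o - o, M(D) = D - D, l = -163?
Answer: -196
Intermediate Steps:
M(D) = 0
V(o) = 0
s(S, k) = -33 (s(S, k) = -3*(5 + 6) = -3*11 = -33)
(l + V(M(-2))) + s(-14, 18) = (-163 + 0) - 33 = -163 - 33 = -196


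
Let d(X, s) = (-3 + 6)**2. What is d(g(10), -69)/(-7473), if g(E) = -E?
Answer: -3/2491 ≈ -0.0012043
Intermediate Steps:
d(X, s) = 9 (d(X, s) = 3**2 = 9)
d(g(10), -69)/(-7473) = 9/(-7473) = 9*(-1/7473) = -3/2491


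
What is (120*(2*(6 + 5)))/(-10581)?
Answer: -880/3527 ≈ -0.24950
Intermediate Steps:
(120*(2*(6 + 5)))/(-10581) = (120*(2*11))*(-1/10581) = (120*22)*(-1/10581) = 2640*(-1/10581) = -880/3527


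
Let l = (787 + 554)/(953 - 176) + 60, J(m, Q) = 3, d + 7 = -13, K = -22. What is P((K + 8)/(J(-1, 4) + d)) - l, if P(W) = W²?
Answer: -4569479/74851 ≈ -61.048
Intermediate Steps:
d = -20 (d = -7 - 13 = -20)
l = 15987/259 (l = 1341/777 + 60 = 1341*(1/777) + 60 = 447/259 + 60 = 15987/259 ≈ 61.726)
P((K + 8)/(J(-1, 4) + d)) - l = ((-22 + 8)/(3 - 20))² - 1*15987/259 = (-14/(-17))² - 15987/259 = (-14*(-1/17))² - 15987/259 = (14/17)² - 15987/259 = 196/289 - 15987/259 = -4569479/74851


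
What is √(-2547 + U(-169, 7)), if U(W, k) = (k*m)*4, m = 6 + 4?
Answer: I*√2267 ≈ 47.613*I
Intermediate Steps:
m = 10
U(W, k) = 40*k (U(W, k) = (k*10)*4 = (10*k)*4 = 40*k)
√(-2547 + U(-169, 7)) = √(-2547 + 40*7) = √(-2547 + 280) = √(-2267) = I*√2267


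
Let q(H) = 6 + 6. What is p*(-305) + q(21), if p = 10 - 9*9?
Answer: 21667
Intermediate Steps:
p = -71 (p = 10 - 81 = -71)
q(H) = 12
p*(-305) + q(21) = -71*(-305) + 12 = 21655 + 12 = 21667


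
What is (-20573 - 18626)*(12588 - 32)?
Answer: -492182644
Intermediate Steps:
(-20573 - 18626)*(12588 - 32) = -39199*12556 = -492182644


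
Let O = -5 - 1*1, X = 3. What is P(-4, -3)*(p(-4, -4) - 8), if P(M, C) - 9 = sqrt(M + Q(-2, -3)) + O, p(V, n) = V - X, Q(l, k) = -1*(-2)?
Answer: -45 - 15*I*sqrt(2) ≈ -45.0 - 21.213*I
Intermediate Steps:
Q(l, k) = 2
p(V, n) = -3 + V (p(V, n) = V - 1*3 = V - 3 = -3 + V)
O = -6 (O = -5 - 1 = -6)
P(M, C) = 3 + sqrt(2 + M) (P(M, C) = 9 + (sqrt(M + 2) - 6) = 9 + (sqrt(2 + M) - 6) = 9 + (-6 + sqrt(2 + M)) = 3 + sqrt(2 + M))
P(-4, -3)*(p(-4, -4) - 8) = (3 + sqrt(2 - 4))*((-3 - 4) - 8) = (3 + sqrt(-2))*(-7 - 8) = (3 + I*sqrt(2))*(-15) = -45 - 15*I*sqrt(2)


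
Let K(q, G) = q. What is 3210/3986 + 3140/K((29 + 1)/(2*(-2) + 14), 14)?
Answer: 6262835/5979 ≈ 1047.5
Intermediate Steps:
3210/3986 + 3140/K((29 + 1)/(2*(-2) + 14), 14) = 3210/3986 + 3140/(((29 + 1)/(2*(-2) + 14))) = 3210*(1/3986) + 3140/((30/(-4 + 14))) = 1605/1993 + 3140/((30/10)) = 1605/1993 + 3140/((30*(1/10))) = 1605/1993 + 3140/3 = 6262835/5979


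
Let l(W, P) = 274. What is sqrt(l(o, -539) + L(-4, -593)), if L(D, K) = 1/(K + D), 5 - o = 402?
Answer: sqrt(97655469)/597 ≈ 16.553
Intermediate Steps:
o = -397 (o = 5 - 1*402 = 5 - 402 = -397)
L(D, K) = 1/(D + K)
sqrt(l(o, -539) + L(-4, -593)) = sqrt(274 + 1/(-4 - 593)) = sqrt(274 + 1/(-597)) = sqrt(274 - 1/597) = sqrt(163577/597) = sqrt(97655469)/597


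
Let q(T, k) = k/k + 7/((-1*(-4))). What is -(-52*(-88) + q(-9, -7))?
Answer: -18315/4 ≈ -4578.8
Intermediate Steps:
q(T, k) = 11/4 (q(T, k) = 1 + 7/4 = 11/4)
-(-52*(-88) + q(-9, -7)) = -(-52*(-88) + 11/4) = -(4576 + 11/4) = -1*18315/4 = -18315/4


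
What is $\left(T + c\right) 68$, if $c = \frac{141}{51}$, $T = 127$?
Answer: $8824$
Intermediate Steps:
$c = \frac{47}{17}$ ($c = 141 \cdot \frac{1}{51} = \frac{47}{17} \approx 2.7647$)
$\left(T + c\right) 68 = \left(127 + \frac{47}{17}\right) 68 = \frac{2206}{17} \cdot 68 = 8824$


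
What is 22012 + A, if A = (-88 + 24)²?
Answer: 26108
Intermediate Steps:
A = 4096 (A = (-64)² = 4096)
22012 + A = 22012 + 4096 = 26108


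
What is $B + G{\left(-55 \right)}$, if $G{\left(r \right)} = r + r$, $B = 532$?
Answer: $422$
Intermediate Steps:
$G{\left(r \right)} = 2 r$
$B + G{\left(-55 \right)} = 532 + 2 \left(-55\right) = 532 - 110 = 422$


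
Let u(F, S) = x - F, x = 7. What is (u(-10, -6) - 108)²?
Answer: 8281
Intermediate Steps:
u(F, S) = 7 - F
(u(-10, -6) - 108)² = ((7 - 1*(-10)) - 108)² = ((7 + 10) - 108)² = (17 - 108)² = (-91)² = 8281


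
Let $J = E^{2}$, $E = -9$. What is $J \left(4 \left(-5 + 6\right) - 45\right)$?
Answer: $-3321$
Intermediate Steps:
$J = 81$ ($J = \left(-9\right)^{2} = 81$)
$J \left(4 \left(-5 + 6\right) - 45\right) = 81 \left(4 \left(-5 + 6\right) - 45\right) = 81 \left(4 \cdot 1 - 45\right) = 81 \left(4 - 45\right) = 81 \left(-41\right) = -3321$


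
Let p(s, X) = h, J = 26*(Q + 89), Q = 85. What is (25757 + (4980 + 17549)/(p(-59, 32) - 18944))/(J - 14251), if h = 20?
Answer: -487402939/184073748 ≈ -2.6479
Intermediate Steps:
J = 4524 (J = 26*(85 + 89) = 26*174 = 4524)
p(s, X) = 20
(25757 + (4980 + 17549)/(p(-59, 32) - 18944))/(J - 14251) = (25757 + (4980 + 17549)/(20 - 18944))/(4524 - 14251) = (25757 + 22529/(-18924))/(-9727) = (25757 + 22529*(-1/18924))*(-1/9727) = (25757 - 22529/18924)*(-1/9727) = (487402939/18924)*(-1/9727) = -487402939/184073748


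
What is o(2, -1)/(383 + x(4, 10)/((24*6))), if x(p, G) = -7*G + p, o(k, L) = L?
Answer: -24/9181 ≈ -0.0026141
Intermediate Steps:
x(p, G) = p - 7*G
o(2, -1)/(383 + x(4, 10)/((24*6))) = -1/(383 + (4 - 7*10)/((24*6))) = -1/(383 + (4 - 70)/144) = -1/(383 - 66*1/144) = -1/(383 - 11/24) = -1/9181/24 = -1*24/9181 = -24/9181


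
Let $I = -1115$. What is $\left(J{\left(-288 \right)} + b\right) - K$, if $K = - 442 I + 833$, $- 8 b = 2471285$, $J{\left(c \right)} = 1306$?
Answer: $- \frac{6410141}{8} \approx -8.0127 \cdot 10^{5}$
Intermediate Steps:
$b = - \frac{2471285}{8}$ ($b = \left(- \frac{1}{8}\right) 2471285 = - \frac{2471285}{8} \approx -3.0891 \cdot 10^{5}$)
$K = 493663$ ($K = \left(-442\right) \left(-1115\right) + 833 = 492830 + 833 = 493663$)
$\left(J{\left(-288 \right)} + b\right) - K = \left(1306 - \frac{2471285}{8}\right) - 493663 = - \frac{2460837}{8} - 493663 = - \frac{6410141}{8}$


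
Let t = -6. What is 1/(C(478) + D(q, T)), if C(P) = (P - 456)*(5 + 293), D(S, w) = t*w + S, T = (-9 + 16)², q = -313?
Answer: 1/5949 ≈ 0.00016810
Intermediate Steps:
T = 49 (T = 7² = 49)
D(S, w) = S - 6*w (D(S, w) = -6*w + S = S - 6*w)
C(P) = -135888 + 298*P (C(P) = (-456 + P)*298 = -135888 + 298*P)
1/(C(478) + D(q, T)) = 1/((-135888 + 298*478) + (-313 - 6*49)) = 1/((-135888 + 142444) + (-313 - 294)) = 1/(6556 - 607) = 1/5949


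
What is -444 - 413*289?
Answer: -119801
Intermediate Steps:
-444 - 413*289 = -444 - 119357 = -119801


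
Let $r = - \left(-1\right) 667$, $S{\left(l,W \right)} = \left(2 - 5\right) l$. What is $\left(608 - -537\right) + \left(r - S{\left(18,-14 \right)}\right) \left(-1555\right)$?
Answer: $-1120010$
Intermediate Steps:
$S{\left(l,W \right)} = - 3 l$
$r = 667$ ($r = \left(-1\right) \left(-667\right) = 667$)
$\left(608 - -537\right) + \left(r - S{\left(18,-14 \right)}\right) \left(-1555\right) = \left(608 - -537\right) + \left(667 - \left(-3\right) 18\right) \left(-1555\right) = \left(608 + 537\right) + \left(667 - -54\right) \left(-1555\right) = 1145 + \left(667 + 54\right) \left(-1555\right) = 1145 + 721 \left(-1555\right) = 1145 - 1121155 = -1120010$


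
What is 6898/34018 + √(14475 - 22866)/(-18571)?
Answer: 3449/17009 - I*√8391/18571 ≈ 0.20278 - 0.0049326*I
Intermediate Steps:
6898/34018 + √(14475 - 22866)/(-18571) = 6898*(1/34018) + √(-8391)*(-1/18571) = 3449/17009 + (I*√8391)*(-1/18571) = 3449/17009 - I*√8391/18571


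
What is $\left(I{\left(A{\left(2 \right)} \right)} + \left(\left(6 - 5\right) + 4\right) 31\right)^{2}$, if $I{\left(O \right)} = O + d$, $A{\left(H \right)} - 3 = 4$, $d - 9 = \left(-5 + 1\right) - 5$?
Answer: $26244$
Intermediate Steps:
$d = 0$ ($d = 9 + \left(\left(-5 + 1\right) - 5\right) = 9 - 9 = 0$)
$A{\left(H \right)} = 7$ ($A{\left(H \right)} = 3 + 4 = 7$)
$I{\left(O \right)} = O$ ($I{\left(O \right)} = O + 0 = O$)
$\left(I{\left(A{\left(2 \right)} \right)} + \left(\left(6 - 5\right) + 4\right) 31\right)^{2} = \left(7 + \left(\left(6 - 5\right) + 4\right) 31\right)^{2} = \left(7 + \left(1 + 4\right) 31\right)^{2} = \left(7 + 5 \cdot 31\right)^{2} = \left(7 + 155\right)^{2} = 162^{2} = 26244$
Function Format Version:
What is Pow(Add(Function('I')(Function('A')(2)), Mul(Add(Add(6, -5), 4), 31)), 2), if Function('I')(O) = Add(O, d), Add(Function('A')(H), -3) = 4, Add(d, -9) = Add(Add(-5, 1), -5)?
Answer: 26244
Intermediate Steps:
d = 0 (d = Add(9, Add(Add(-5, 1), -5)) = Add(9, Add(-4, -5)) = Add(9, -9) = 0)
Function('A')(H) = 7 (Function('A')(H) = Add(3, 4) = 7)
Function('I')(O) = O (Function('I')(O) = Add(O, 0) = O)
Pow(Add(Function('I')(Function('A')(2)), Mul(Add(Add(6, -5), 4), 31)), 2) = Pow(Add(7, Mul(Add(Add(6, -5), 4), 31)), 2) = Pow(Add(7, Mul(Add(1, 4), 31)), 2) = Pow(Add(7, Mul(5, 31)), 2) = Pow(Add(7, 155), 2) = Pow(162, 2) = 26244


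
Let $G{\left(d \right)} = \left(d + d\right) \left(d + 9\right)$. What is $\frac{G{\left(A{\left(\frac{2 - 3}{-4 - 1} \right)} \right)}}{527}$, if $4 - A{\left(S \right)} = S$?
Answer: $\frac{2432}{13175} \approx 0.18459$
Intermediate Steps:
$A{\left(S \right)} = 4 - S$
$G{\left(d \right)} = 2 d \left(9 + d\right)$
$\frac{G{\left(A{\left(\frac{2 - 3}{-4 - 1} \right)} \right)}}{527} = \frac{2 \left(4 - \frac{2 - 3}{-4 - 1}\right) \left(9 + \left(4 - \frac{2 - 3}{-4 - 1}\right)\right)}{527} = 2 \left(4 - - \frac{1}{-5}\right) \left(9 + \left(4 - - \frac{1}{-5}\right)\right) \frac{1}{527} = 2 \left(4 - \left(-1\right) \left(- \frac{1}{5}\right)\right) \left(9 + \left(4 - \left(-1\right) \left(- \frac{1}{5}\right)\right)\right) \frac{1}{527} = 2 \left(4 - \frac{1}{5}\right) \left(9 + \left(4 - \frac{1}{5}\right)\right) \frac{1}{527} = 2 \cdot \frac{19}{5} \left(9 + \frac{19}{5}\right) \frac{1}{527} = 2 \cdot \frac{19}{5} \cdot \frac{64}{5} \cdot \frac{1}{527} = \frac{2432}{25} \cdot \frac{1}{527} = \frac{2432}{13175}$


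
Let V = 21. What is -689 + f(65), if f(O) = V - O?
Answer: -733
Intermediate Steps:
f(O) = 21 - O
-689 + f(65) = -689 + (21 - 1*65) = -689 + (21 - 65) = -689 - 44 = -733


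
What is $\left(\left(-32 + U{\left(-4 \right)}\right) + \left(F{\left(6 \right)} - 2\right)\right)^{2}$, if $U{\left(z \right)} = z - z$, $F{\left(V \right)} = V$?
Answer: $784$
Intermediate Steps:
$U{\left(z \right)} = 0$
$\left(\left(-32 + U{\left(-4 \right)}\right) + \left(F{\left(6 \right)} - 2\right)\right)^{2} = \left(\left(-32 + 0\right) + \left(6 - 2\right)\right)^{2} = \left(-32 + 4\right)^{2} = \left(-28\right)^{2} = 784$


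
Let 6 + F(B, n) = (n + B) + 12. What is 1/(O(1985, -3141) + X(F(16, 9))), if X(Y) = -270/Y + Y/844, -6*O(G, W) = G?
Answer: -78492/26648527 ≈ -0.0029455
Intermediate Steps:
O(G, W) = -G/6
F(B, n) = 6 + B + n (F(B, n) = -6 + ((n + B) + 12) = -6 + ((B + n) + 12) = -6 + (12 + B + n) = 6 + B + n)
X(Y) = -270/Y + Y/844 (X(Y) = -270/Y + Y*(1/844) = -270/Y + Y/844)
1/(O(1985, -3141) + X(F(16, 9))) = 1/(-⅙*1985 + (-270/(6 + 16 + 9) + (6 + 16 + 9)/844)) = 1/(-1985/6 + (-270/31 + (1/844)*31)) = 1/(-1985/6 + (-270*1/31 + 31/844)) = 1/(-1985/6 + (-270/31 + 31/844)) = 1/(-1985/6 - 226919/26164) = 1/(-26648527/78492) = -78492/26648527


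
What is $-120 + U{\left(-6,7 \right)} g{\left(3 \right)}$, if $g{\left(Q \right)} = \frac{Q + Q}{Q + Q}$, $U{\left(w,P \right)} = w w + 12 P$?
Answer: $0$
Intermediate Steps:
$U{\left(w,P \right)} = w^{2} + 12 P$
$g{\left(Q \right)} = 1$ ($g{\left(Q \right)} = \frac{2 Q}{2 Q} = 2 Q \frac{1}{2 Q} = 1$)
$-120 + U{\left(-6,7 \right)} g{\left(3 \right)} = -120 + \left(\left(-6\right)^{2} + 12 \cdot 7\right) 1 = -120 + \left(36 + 84\right) 1 = -120 + 120 \cdot 1 = -120 + 120 = 0$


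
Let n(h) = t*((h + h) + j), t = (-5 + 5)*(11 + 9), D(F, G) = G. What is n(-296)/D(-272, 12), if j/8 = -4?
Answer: 0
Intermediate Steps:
j = -32 (j = 8*(-4) = -32)
t = 0 (t = 0*20 = 0)
n(h) = 0 (n(h) = 0*((h + h) - 32) = 0*(2*h - 32) = 0*(-32 + 2*h) = 0)
n(-296)/D(-272, 12) = 0/12 = 0*(1/12) = 0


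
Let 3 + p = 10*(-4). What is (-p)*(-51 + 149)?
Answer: 4214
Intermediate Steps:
p = -43 (p = -3 + 10*(-4) = -3 - 40 = -43)
(-p)*(-51 + 149) = (-1*(-43))*(-51 + 149) = 43*98 = 4214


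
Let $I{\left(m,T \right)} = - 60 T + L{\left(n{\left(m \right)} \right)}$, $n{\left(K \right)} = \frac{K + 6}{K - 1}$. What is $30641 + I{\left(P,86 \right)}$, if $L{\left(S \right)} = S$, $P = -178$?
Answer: $\frac{4561271}{179} \approx 25482.0$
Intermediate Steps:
$n{\left(K \right)} = \frac{6 + K}{-1 + K}$
$I{\left(m,T \right)} = - 60 T + \frac{6 + m}{-1 + m}$
$30641 + I{\left(P,86 \right)} = 30641 + \frac{6 - 178 - 5160 \left(-1 - 178\right)}{-1 - 178} = 30641 + \frac{6 - 178 - 5160 \left(-179\right)}{-179} = 30641 - \frac{6 - 178 + 923640}{179} = 30641 - \frac{923468}{179} = \frac{4561271}{179}$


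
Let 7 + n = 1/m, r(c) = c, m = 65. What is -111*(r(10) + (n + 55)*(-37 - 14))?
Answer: 17595831/65 ≈ 2.7071e+5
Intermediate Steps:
n = -454/65 (n = -7 + 1/65 = -454/65 ≈ -6.9846)
-111*(r(10) + (n + 55)*(-37 - 14)) = -111*(10 + (-454/65 + 55)*(-37 - 14)) = -111*(10 + (3121/65)*(-51)) = -111*(10 - 159171/65) = -111*(-158521/65) = 17595831/65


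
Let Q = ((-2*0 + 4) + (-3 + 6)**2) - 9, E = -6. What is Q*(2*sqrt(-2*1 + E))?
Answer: 16*I*sqrt(2) ≈ 22.627*I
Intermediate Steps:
Q = 4 (Q = ((0 + 4) + 3**2) - 9 = (4 + 9) - 9 = 13 - 9 = 4)
Q*(2*sqrt(-2*1 + E)) = 4*(2*sqrt(-2*1 - 6)) = 4*(2*sqrt(-2 - 6)) = 4*(2*sqrt(-8)) = 4*(2*(2*I*sqrt(2))) = 4*(4*I*sqrt(2)) = 16*I*sqrt(2)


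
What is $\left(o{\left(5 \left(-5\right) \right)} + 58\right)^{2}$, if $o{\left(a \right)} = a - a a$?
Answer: $350464$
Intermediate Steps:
$o{\left(a \right)} = a - a^{2}$
$\left(o{\left(5 \left(-5\right) \right)} + 58\right)^{2} = \left(5 \left(-5\right) \left(1 - 5 \left(-5\right)\right) + 58\right)^{2} = \left(- 25 \left(1 - -25\right) + 58\right)^{2} = \left(- 25 \left(1 + 25\right) + 58\right)^{2} = \left(\left(-25\right) 26 + 58\right)^{2} = \left(-650 + 58\right)^{2} = \left(-592\right)^{2} = 350464$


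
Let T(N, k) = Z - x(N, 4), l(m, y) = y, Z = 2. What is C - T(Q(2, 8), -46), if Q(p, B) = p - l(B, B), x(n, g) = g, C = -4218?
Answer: -4216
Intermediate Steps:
Q(p, B) = p - B
T(N, k) = -2 (T(N, k) = 2 - 1*4 = 2 - 4 = -2)
C - T(Q(2, 8), -46) = -4218 - 1*(-2) = -4218 + 2 = -4216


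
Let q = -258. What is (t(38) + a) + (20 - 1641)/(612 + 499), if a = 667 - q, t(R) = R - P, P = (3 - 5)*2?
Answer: 1072716/1111 ≈ 965.54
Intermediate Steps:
P = -4 (P = -2*2 = -4)
t(R) = 4 + R (t(R) = R - 1*(-4) = R + 4 = 4 + R)
a = 925 (a = 667 - 1*(-258) = 667 + 258 = 925)
(t(38) + a) + (20 - 1641)/(612 + 499) = ((4 + 38) + 925) + (20 - 1641)/(612 + 499) = (42 + 925) - 1621/1111 = 967 - 1621*1/1111 = 967 - 1621/1111 = 1072716/1111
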